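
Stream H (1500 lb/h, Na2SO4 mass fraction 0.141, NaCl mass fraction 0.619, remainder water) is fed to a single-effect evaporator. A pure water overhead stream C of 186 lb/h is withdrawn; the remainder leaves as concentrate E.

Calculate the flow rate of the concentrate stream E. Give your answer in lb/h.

1314 lb/h

Concentrate = 1500 − 186 = 1314 lb/h.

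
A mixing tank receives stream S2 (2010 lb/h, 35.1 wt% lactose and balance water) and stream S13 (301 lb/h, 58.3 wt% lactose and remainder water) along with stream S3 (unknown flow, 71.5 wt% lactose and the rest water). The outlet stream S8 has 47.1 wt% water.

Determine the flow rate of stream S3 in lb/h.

Let S3 be the unknown flow. Total out = 2311 + S3.
water balance: 1430 + 0.285·S3 = 0.471·(2311 + S3)
(0.285 − 0.471)·S3 = 0.471×2311 − 1430 = -341.53
S3 = -341.53 / -0.186 = 1836.2 lb/h

1836 lb/h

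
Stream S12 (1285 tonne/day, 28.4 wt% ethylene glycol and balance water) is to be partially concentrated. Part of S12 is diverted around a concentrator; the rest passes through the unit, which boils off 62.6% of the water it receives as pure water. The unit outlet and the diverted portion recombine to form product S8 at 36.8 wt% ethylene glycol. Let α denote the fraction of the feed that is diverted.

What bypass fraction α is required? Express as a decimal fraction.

0.491

All 1285×0.284 = 364.94 tonne/day of ethylene glycol reaches S8, so S8 = 364.94/0.368 = 991.68 tonne/day and vapour = 293.32 tonne/day.
The evaporator receives (1−α)·1285 of feed at 0.716 water and removes 0.626 of that water:
0.626×0.716×(1−α)×1285 = 293.32
(1−α) = 293.32/575.96 = 0.5093;  α = 0.4907.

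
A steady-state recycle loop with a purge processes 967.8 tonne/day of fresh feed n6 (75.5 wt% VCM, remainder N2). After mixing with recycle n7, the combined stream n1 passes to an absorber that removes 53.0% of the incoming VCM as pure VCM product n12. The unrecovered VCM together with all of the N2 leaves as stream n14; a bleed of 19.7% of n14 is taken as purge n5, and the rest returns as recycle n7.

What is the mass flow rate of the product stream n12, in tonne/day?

VCM in n1: m_A = 967.8×0.755 + (1−0.197)·(1−0.530)·m_A, so m_A = 730.69/0.6226 = 1173.6 tonne/day.
Product n12 = 0.530×1173.6 = 622.02 tonne/day.

622 tonne/day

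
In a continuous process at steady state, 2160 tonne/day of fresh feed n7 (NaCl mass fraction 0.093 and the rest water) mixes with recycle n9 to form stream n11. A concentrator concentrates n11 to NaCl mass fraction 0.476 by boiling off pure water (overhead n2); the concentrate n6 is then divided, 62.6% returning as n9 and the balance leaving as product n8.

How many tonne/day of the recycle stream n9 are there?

706.4 tonne/day

Overall NaCl balance (none leaves overhead): NaCl in fresh feed = NaCl in product, i.e. 2160×0.093 = (1−0.626)·n6·0.476.
n6 = 200.88/(0.476×0.374) = 1128.4 tonne/day.
Recycle n9 = 0.626×1128.4 = 706.37 tonne/day.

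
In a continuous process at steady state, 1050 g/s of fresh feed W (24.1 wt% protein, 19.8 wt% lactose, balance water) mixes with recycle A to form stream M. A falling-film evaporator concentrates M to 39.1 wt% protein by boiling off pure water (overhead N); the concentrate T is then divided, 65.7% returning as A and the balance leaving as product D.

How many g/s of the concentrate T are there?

1887 g/s

Overall protein balance (none leaves overhead): protein in fresh feed = protein in product, i.e. 1050×0.241 = (1−0.657)·T·0.391.
T = 253.05/(0.391×0.343) = 1886.8 g/s.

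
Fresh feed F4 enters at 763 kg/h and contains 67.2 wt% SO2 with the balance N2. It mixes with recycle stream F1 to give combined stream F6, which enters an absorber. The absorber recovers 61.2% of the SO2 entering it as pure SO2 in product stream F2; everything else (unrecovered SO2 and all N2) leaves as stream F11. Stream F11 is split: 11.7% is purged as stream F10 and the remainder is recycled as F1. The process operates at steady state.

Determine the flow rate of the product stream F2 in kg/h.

SO2 in F6: m_A = 763×0.672 + (1−0.117)·(1−0.612)·m_A, so m_A = 512.74/0.6574 = 779.95 kg/h.
Product F2 = 0.612×779.95 = 477.33 kg/h.

477.3 kg/h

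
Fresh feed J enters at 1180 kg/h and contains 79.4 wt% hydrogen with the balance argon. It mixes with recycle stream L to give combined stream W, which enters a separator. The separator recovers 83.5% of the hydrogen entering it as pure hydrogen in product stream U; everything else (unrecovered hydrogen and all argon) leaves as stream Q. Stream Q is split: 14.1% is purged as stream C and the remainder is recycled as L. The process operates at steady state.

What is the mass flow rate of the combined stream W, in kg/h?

2816 kg/h

argon enters only via J and leaves only via the purge: 1180×0.206 = 0.141×(argon in Q), and the separator passes all argon, so argon in W = argon in Q = 1724 kg/h.
hydrogen in W: m_A = 1180×0.794 + (1−0.141)·(1−0.835)·m_A, so m_A = 936.92/0.8583 = 1091.6 kg/h.
W = 1091.6 + 1724 = 2815.6 kg/h.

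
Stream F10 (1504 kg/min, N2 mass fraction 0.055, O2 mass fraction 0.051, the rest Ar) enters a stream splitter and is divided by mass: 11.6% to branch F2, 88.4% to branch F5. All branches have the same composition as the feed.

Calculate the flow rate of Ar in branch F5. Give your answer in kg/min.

1189 kg/min

Branch F5 total = 0.884×1504 = 1329.5 kg/min.
Ar in F5 = 0.894×1329.5 = 1188.6 kg/min.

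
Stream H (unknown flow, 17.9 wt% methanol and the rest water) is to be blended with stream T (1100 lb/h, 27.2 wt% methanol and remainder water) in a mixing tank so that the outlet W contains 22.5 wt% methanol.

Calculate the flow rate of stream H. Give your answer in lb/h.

Let H be the unknown flow. Total out = 1100 + H.
methanol balance: 299.2 + 0.179·H = 0.225·(1100 + H)
(0.179 − 0.225)·H = 0.225×1100 − 299.2 = -51.7
H = -51.7 / -0.046 = 1123.9 lb/h

1124 lb/h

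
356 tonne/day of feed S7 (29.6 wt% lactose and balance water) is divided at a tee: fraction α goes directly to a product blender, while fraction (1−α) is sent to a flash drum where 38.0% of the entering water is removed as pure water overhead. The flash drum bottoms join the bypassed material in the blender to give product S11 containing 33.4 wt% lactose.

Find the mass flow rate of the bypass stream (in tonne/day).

204.6 tonne/day

All 356×0.296 = 105.38 tonne/day of lactose reaches S11, so S11 = 105.38/0.334 = 315.5 tonne/day and vapour = 40.503 tonne/day.
The evaporator receives (1−α)·356 of feed at 0.704 water and removes 0.380 of that water:
0.380×0.704×(1−α)×356 = 40.503
(1−α) = 40.503/95.237 = 0.4253;  α = 0.5747.
Bypass flow = 0.5747×356 = 204.6 tonne/day.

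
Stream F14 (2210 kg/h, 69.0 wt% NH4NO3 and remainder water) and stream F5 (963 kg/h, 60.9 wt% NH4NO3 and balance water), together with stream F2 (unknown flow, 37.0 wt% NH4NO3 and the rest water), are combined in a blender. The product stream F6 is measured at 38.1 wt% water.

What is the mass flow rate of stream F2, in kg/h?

591.5 kg/h

Let F2 be the unknown flow. Total out = 3173 + F2.
water balance: 1061.6 + 0.630·F2 = 0.381·(3173 + F2)
(0.630 − 0.381)·F2 = 0.381×3173 − 1061.6 = 147.28
F2 = 147.28 / 0.249 = 591.49 kg/h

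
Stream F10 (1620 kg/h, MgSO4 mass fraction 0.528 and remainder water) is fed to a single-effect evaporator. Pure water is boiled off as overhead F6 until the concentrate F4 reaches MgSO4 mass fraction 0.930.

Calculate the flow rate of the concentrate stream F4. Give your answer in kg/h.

MgSO4 is conserved: 1620×0.528 = 855.36 kg/h all reports to the concentrate.
Concentrate = 855.36/(target fraction) = 919.74 kg/h.

919.7 kg/h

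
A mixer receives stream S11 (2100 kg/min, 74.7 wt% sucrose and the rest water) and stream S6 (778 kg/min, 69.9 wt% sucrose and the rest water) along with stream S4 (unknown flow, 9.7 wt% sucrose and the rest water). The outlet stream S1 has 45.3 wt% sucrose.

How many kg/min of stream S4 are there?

Let S4 be the unknown flow. Total out = 2878 + S4.
sucrose balance: 2112.5 + 0.097·S4 = 0.453·(2878 + S4)
(0.097 − 0.453)·S4 = 0.453×2878 − 2112.5 = -808.79
S4 = -808.79 / -0.356 = 2271.9 kg/min

2272 kg/min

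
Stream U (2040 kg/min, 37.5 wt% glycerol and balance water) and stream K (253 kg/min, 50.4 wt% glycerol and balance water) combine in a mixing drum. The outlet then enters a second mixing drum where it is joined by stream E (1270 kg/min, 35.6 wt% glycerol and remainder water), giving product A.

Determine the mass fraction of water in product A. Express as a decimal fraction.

0.623

Overall, product flow = 3563 kg/min.
water in = 2040×0.625 + 253×0.496 + 1270×0.644 = 2218.4 kg/min.
water fraction in A = 0.623.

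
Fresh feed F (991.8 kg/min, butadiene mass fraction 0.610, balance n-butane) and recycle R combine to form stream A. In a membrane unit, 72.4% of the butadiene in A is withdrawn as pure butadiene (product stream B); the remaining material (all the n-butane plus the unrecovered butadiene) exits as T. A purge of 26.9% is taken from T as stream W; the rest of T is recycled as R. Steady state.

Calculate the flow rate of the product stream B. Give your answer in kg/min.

butadiene in A: m_A = 991.8×0.610 + (1−0.269)·(1−0.724)·m_A, so m_A = 605/0.7982 = 757.91 kg/min.
Product B = 0.724×757.91 = 548.73 kg/min.

548.7 kg/min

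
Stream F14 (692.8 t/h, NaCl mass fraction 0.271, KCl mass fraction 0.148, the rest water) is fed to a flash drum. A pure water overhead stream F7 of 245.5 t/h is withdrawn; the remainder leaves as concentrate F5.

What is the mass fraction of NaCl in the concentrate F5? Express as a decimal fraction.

0.420

NaCl is not removed: 692.8×0.271 = 187.75 t/h of NaCl enters F5.
Concentrate = 692.8 − 245.5 = 447.3 t/h.
Mass fraction = 187.75/447.3 = 0.420.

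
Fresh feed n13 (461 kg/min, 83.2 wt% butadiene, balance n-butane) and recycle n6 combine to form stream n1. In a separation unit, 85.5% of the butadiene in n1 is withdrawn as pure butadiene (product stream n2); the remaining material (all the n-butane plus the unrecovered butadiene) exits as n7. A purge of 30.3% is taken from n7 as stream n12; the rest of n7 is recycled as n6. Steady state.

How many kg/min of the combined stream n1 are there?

n-butane enters only via n13 and leaves only via the purge: 461×0.168 = 0.303×(n-butane in n7), and the separation unit passes all n-butane, so n-butane in n1 = n-butane in n7 = 255.6 kg/min.
butadiene in n1: m_A = 461×0.832 + (1−0.303)·(1−0.855)·m_A, so m_A = 383.55/0.8989 = 426.67 kg/min.
n1 = 426.67 + 255.6 = 682.28 kg/min.

682.3 kg/min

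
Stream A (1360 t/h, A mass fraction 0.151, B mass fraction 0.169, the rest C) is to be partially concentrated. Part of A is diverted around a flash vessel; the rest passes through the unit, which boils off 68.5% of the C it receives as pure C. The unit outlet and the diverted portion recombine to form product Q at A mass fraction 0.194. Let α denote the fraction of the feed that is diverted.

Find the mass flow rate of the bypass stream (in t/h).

712.8 t/h

All 1360×0.151 = 205.36 t/h of A reaches Q, so Q = 205.36/0.194 = 1058.6 t/h and vapour = 301.44 t/h.
The evaporator receives (1−α)·1360 of feed at 0.680 C and removes 0.685 of that C:
0.685×0.680×(1−α)×1360 = 301.44
(1−α) = 301.44/633.49 = 0.4758;  α = 0.5242.
Bypass flow = 0.5242×1360 = 712.85 t/h.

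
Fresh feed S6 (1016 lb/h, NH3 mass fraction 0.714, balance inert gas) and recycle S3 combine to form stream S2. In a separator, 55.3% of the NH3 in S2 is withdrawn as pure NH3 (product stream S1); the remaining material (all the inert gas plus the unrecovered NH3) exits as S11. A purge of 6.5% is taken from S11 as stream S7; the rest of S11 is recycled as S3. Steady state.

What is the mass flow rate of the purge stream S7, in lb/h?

326.8 lb/h

inert gas enters only via S6 and leaves only via the purge: 1016×0.286 = 0.065×(inert gas in S11), and the separator passes all inert gas, so inert gas in S2 = inert gas in S11 = 4470.4 lb/h.
NH3 in S2: m_A = 1016×0.714 + (1−0.065)·(1−0.553)·m_A, so m_A = 725.42/0.5821 = 1246.3 lb/h.
S11 = (1−0.553)×1246.3 + 4470.4 = 5027.5 lb/h.
Purge S7 = 0.065×5027.5 = 326.79 lb/h.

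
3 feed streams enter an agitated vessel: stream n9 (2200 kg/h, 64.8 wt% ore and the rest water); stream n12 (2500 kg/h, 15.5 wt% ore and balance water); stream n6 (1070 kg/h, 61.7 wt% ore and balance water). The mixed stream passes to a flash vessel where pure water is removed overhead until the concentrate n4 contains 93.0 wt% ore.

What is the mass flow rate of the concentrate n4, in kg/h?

ore entering = 2200×0.648 + 2500×0.155 + 1070×0.617 = 2473.3 kg/h.
All ore reports to n4, so n4 = 2473.3/0.930 = 2659.5 kg/h.

2659 kg/h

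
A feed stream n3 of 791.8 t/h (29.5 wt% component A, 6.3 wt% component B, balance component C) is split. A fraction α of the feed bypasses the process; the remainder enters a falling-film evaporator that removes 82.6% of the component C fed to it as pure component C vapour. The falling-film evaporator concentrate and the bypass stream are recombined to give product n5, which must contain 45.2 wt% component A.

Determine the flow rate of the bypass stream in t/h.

All 791.8×0.295 = 233.58 t/h of component A reaches n5, so n5 = 233.58/0.452 = 516.77 t/h and vapour = 275.03 t/h.
The evaporator receives (1−α)·791.8 of feed at 0.642 component C and removes 0.826 of that component C:
0.826×0.642×(1−α)×791.8 = 275.03
(1−α) = 275.03/419.89 = 0.6550;  α = 0.3450.
Bypass flow = 0.3450×791.8 = 273.17 t/h.

273.2 t/h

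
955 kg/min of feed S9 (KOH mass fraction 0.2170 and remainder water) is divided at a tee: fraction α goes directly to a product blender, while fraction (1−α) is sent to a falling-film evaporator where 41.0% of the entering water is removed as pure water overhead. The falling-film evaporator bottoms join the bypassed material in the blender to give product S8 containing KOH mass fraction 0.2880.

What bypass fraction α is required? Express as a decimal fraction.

All 955×0.217 = 207.23 kg/min of KOH reaches S8, so S8 = 207.23/0.288 = 719.57 kg/min and vapour = 235.43 kg/min.
The evaporator receives (1−α)·955 of feed at 0.783 water and removes 0.410 of that water:
0.410×0.783×(1−α)×955 = 235.43
(1−α) = 235.43/306.58 = 0.7679;  α = 0.2321.

0.232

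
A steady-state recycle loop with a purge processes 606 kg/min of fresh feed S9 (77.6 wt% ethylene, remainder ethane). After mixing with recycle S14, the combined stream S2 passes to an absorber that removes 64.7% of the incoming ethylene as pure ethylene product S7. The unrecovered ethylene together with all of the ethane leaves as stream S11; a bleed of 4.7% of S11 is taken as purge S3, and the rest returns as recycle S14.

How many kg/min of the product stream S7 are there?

458.5 kg/min

ethylene in S2: m_A = 606×0.776 + (1−0.047)·(1−0.647)·m_A, so m_A = 470.26/0.6636 = 708.65 kg/min.
Product S7 = 0.647×708.65 = 458.5 kg/min.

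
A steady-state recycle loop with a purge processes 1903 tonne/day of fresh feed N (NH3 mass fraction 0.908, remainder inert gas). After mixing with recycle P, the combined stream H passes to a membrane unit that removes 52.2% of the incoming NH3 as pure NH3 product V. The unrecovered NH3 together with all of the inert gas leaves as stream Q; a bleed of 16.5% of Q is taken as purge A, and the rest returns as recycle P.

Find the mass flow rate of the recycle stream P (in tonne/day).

2034 tonne/day

inert gas enters only via N and leaves only via the purge: 1903×0.092 = 0.165×(inert gas in Q), and the membrane unit passes all inert gas, so inert gas in H = inert gas in Q = 1061.1 tonne/day.
NH3 in H: m_A = 1903×0.908 + (1−0.165)·(1−0.522)·m_A, so m_A = 1727.9/0.6009 = 2875.7 tonne/day.
Q = (1−0.522)×2875.7 + 1061.1 = 2435.7 tonne/day.
Recycle P = (1−0.165)×2435.7 = 2033.8 tonne/day.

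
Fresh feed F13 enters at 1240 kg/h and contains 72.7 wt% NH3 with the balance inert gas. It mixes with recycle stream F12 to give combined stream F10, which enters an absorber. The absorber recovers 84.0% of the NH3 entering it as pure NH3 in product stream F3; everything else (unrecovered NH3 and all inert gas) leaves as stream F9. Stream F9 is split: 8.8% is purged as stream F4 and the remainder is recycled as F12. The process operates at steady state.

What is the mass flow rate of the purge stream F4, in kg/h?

inert gas enters only via F13 and leaves only via the purge: 1240×0.273 = 0.088×(inert gas in F9), and the absorber passes all inert gas, so inert gas in F10 = inert gas in F9 = 3846.8 kg/h.
NH3 in F10: m_A = 1240×0.727 + (1−0.088)·(1−0.840)·m_A, so m_A = 901.48/0.8541 = 1055.5 kg/h.
F9 = (1−0.840)×1055.5 + 3846.8 = 4015.7 kg/h.
Purge F4 = 0.088×4015.7 = 353.38 kg/h.

353.4 kg/h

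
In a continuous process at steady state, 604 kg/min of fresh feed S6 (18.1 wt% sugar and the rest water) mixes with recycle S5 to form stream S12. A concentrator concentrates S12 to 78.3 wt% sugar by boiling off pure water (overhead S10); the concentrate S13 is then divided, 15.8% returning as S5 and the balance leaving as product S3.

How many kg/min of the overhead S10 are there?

464.4 kg/min

Overall sugar balance (none leaves overhead): sugar in fresh feed = sugar in product, i.e. 604×0.181 = (1−0.158)·S13·0.783.
S13 = 109.32/(0.783×0.842) = 165.82 kg/min.
Recycle S5 = 0.158×165.82 = 26.2 kg/min.
Combined feed S12 = 604 + 26.2 = 630.2 kg/min.
Overhead S10 = S12 − S13 = 630.2 − 165.82 = 464.38 kg/min.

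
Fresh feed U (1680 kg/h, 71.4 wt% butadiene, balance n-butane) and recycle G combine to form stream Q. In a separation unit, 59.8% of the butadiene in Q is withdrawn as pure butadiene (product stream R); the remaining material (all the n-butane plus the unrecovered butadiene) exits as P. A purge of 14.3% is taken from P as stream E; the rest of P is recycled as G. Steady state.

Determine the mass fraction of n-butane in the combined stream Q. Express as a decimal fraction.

0.647

n-butane enters only via U and leaves only via the purge: 1680×0.286 = 0.143×(n-butane in P), and the separation unit passes all n-butane, so n-butane in Q = n-butane in P = 3360 kg/h.
butadiene in Q: m_A = 1680×0.714 + (1−0.143)·(1−0.598)·m_A, so m_A = 1199.5/0.6555 = 1830 kg/h.
Q = 1830 + 3360 = 5190 kg/h.
n-butane fraction in Q = 3360/5190 = 0.647.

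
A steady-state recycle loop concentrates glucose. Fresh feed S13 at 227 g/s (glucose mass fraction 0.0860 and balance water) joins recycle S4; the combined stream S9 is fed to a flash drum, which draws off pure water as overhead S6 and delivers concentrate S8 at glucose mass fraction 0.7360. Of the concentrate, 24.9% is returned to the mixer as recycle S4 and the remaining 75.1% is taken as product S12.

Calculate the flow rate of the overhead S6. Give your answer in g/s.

Overall glucose balance (none leaves overhead): glucose in fresh feed = glucose in product, i.e. 227×0.086 = (1−0.249)·S8·0.736.
S8 = 19.522/(0.736×0.751) = 35.319 g/s.
Recycle S4 = 0.249×35.319 = 8.7944 g/s.
Combined feed S9 = 227 + 8.7944 = 235.79 g/s.
Overhead S6 = S9 − S8 = 235.79 − 35.319 = 200.48 g/s.

200.5 g/s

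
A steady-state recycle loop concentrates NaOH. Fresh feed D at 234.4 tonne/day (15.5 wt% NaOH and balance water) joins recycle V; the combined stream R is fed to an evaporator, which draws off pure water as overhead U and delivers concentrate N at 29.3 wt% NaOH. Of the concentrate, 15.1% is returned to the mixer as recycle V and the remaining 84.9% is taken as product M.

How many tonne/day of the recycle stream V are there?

22.05 tonne/day

Overall NaOH balance (none leaves overhead): NaOH in fresh feed = NaOH in product, i.e. 234.4×0.155 = (1−0.151)·N·0.293.
N = 36.332/(0.293×0.849) = 146.05 tonne/day.
Recycle V = 0.151×146.05 = 22.054 tonne/day.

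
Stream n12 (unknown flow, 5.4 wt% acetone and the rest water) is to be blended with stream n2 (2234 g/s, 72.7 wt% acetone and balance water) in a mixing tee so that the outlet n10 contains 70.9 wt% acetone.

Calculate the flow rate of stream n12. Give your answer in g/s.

Let n12 be the unknown flow. Total out = 2234 + n12.
acetone balance: 1624.1 + 0.054·n12 = 0.709·(2234 + n12)
(0.054 − 0.709)·n12 = 0.709×2234 − 1624.1 = -40.212
n12 = -40.212 / -0.655 = 61.392 g/s

61.39 g/s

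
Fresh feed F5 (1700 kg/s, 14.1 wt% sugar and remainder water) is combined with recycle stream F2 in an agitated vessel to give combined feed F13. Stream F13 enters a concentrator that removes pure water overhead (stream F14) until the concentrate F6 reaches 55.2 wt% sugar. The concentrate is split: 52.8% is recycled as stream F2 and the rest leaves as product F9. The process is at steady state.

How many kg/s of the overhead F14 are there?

1266 kg/s

Overall sugar balance (none leaves overhead): sugar in fresh feed = sugar in product, i.e. 1700×0.141 = (1−0.528)·F6·0.552.
F6 = 239.7/(0.552×0.472) = 920 kg/s.
Recycle F2 = 0.528×920 = 485.76 kg/s.
Combined feed F13 = 1700 + 485.76 = 2185.8 kg/s.
Overhead F14 = F13 − F6 = 2185.8 − 920 = 1265.8 kg/s.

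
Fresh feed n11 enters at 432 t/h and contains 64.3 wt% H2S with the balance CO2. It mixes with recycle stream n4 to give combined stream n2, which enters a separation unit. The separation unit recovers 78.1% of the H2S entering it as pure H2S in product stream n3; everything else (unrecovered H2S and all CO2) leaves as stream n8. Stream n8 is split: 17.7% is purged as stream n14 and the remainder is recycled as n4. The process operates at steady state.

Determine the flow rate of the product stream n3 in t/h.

H2S in n2: m_A = 432×0.643 + (1−0.177)·(1−0.781)·m_A, so m_A = 277.78/0.8198 = 338.85 t/h.
Product n3 = 0.781×338.85 = 264.64 t/h.

264.6 t/h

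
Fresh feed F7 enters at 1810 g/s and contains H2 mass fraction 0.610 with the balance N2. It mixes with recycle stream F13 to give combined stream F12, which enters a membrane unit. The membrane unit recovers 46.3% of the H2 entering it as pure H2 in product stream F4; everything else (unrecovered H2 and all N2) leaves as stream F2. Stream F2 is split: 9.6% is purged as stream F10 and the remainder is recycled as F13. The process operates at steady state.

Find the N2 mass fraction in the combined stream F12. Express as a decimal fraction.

N2 enters only via F7 and leaves only via the purge: 1810×0.390 = 0.096×(N2 in F2), and the membrane unit passes all N2, so N2 in F12 = N2 in F2 = 7353.1 g/s.
H2 in F12: m_A = 1810×0.610 + (1−0.096)·(1−0.463)·m_A, so m_A = 1104.1/0.5146 = 2145.8 g/s.
F12 = 2145.8 + 7353.1 = 9498.9 g/s.
N2 fraction in F12 = 7353.1/9498.9 = 0.774.

0.774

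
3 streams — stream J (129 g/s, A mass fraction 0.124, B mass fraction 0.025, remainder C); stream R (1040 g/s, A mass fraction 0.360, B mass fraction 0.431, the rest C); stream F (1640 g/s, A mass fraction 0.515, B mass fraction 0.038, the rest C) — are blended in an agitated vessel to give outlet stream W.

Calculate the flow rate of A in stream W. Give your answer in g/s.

1235 g/s

A out = A in = 129×0.124 + 1040×0.360 + 1640×0.515 = 1235 g/s.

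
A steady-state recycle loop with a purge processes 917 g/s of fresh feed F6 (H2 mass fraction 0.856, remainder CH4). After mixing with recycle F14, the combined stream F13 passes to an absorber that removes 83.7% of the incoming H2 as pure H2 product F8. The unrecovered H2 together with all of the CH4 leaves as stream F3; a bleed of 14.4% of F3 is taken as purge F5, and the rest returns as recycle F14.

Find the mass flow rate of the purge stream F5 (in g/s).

153.5 g/s

CH4 enters only via F6 and leaves only via the purge: 917×0.144 = 0.144×(CH4 in F3), and the absorber passes all CH4, so CH4 in F13 = CH4 in F3 = 917 g/s.
H2 in F13: m_A = 917×0.856 + (1−0.144)·(1−0.837)·m_A, so m_A = 784.95/0.8605 = 912.23 g/s.
F3 = (1−0.837)×912.23 + 917 = 1065.7 g/s.
Purge F5 = 0.144×1065.7 = 153.46 g/s.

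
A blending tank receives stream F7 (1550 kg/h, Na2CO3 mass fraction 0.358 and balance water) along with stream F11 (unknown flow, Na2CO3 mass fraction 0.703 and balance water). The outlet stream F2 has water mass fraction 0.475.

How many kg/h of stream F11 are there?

1454 kg/h

Let F11 be the unknown flow. Total out = 1550 + F11.
water balance: 995.1 + 0.297·F11 = 0.475·(1550 + F11)
(0.297 − 0.475)·F11 = 0.475×1550 − 995.1 = -258.85
F11 = -258.85 / -0.178 = 1454.2 kg/h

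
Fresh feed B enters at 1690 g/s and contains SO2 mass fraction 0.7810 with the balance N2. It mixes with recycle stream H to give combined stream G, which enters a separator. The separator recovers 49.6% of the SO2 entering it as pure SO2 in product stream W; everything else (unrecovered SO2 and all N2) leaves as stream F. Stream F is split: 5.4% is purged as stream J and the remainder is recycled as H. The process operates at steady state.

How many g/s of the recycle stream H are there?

7687 g/s

N2 enters only via B and leaves only via the purge: 1690×0.219 = 0.054×(N2 in F), and the separator passes all N2, so N2 in G = N2 in F = 6853.9 g/s.
SO2 in G: m_A = 1690×0.781 + (1−0.054)·(1−0.496)·m_A, so m_A = 1319.9/0.5232 = 2522.6 g/s.
F = (1−0.496)×2522.6 + 6853.9 = 8125.3 g/s.
Recycle H = (1−0.054)×8125.3 = 7686.5 g/s.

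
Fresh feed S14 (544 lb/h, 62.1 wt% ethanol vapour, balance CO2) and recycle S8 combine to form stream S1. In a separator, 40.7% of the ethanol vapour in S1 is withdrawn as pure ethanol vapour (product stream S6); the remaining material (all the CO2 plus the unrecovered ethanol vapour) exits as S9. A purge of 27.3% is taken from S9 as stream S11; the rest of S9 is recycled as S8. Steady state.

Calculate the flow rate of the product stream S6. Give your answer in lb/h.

ethanol vapour in S1: m_A = 544×0.621 + (1−0.273)·(1−0.407)·m_A, so m_A = 337.82/0.5689 = 593.83 lb/h.
Product S6 = 0.407×593.83 = 241.69 lb/h.

241.7 lb/h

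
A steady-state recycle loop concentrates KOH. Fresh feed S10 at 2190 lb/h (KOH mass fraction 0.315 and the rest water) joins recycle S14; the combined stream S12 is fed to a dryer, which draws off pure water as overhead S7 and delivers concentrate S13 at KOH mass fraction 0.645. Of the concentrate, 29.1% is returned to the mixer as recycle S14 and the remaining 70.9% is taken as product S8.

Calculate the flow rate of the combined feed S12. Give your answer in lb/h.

2629 lb/h

Overall KOH balance (none leaves overhead): KOH in fresh feed = KOH in product, i.e. 2190×0.315 = (1−0.291)·S13·0.645.
S13 = 689.85/(0.645×0.709) = 1508.5 lb/h.
Recycle S14 = 0.291×1508.5 = 438.98 lb/h.
Combined feed S12 = 2190 + 438.98 = 2629 lb/h.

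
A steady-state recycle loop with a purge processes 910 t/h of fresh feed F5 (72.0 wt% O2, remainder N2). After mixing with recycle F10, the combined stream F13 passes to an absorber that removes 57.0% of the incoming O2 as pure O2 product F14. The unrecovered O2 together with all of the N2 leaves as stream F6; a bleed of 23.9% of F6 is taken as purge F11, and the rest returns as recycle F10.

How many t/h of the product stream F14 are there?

555.1 t/h

O2 in F13: m_A = 910×0.720 + (1−0.239)·(1−0.570)·m_A, so m_A = 655.2/0.6728 = 973.88 t/h.
Product F14 = 0.570×973.88 = 555.11 t/h.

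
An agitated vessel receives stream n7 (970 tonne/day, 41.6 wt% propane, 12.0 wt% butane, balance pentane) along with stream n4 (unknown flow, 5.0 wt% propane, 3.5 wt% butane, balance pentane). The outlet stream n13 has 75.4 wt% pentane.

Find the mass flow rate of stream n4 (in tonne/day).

1747 tonne/day

Let n4 be the unknown flow. Total out = 970 + n4.
pentane balance: 450.08 + 0.915·n4 = 0.754·(970 + n4)
(0.915 − 0.754)·n4 = 0.754×970 − 450.08 = 281.3
n4 = 281.3 / 0.161 = 1747.2 tonne/day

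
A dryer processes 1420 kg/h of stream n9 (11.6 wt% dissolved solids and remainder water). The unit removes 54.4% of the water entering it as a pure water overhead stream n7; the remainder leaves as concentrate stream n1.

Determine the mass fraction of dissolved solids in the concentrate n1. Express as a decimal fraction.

0.2235

dissolved solids is not removed: 1420×0.116 = 164.72 kg/h of dissolved solids enters n1.
water entering = 1420×0.884 = 1255.3 kg/h; overhead removed = 0.544×1255.3 = 682.87 kg/h.
Concentrate = 1420 − 682.87 = 737.13 kg/h.
Mass fraction = 164.72/737.13 = 0.2235.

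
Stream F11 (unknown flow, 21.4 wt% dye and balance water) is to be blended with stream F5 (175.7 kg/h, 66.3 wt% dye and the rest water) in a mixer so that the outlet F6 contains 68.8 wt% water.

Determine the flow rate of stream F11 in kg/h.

Let F11 be the unknown flow. Total out = 175.7 + F11.
water balance: 59.211 + 0.786·F11 = 0.688·(175.7 + F11)
(0.786 − 0.688)·F11 = 0.688×175.7 − 59.211 = 61.671
F11 = 61.671 / 0.098 = 629.29 kg/h

629.3 kg/h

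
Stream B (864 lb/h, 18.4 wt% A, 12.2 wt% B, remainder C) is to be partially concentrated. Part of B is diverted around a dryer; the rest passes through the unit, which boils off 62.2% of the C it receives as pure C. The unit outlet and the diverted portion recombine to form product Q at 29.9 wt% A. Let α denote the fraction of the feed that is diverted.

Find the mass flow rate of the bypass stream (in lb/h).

All 864×0.184 = 158.98 lb/h of A reaches Q, so Q = 158.98/0.299 = 531.69 lb/h and vapour = 332.31 lb/h.
The evaporator receives (1−α)·864 of feed at 0.694 C and removes 0.622 of that C:
0.622×0.694×(1−α)×864 = 332.31
(1−α) = 332.31/372.96 = 0.8910;  α = 0.1090.
Bypass flow = 0.1090×864 = 94.178 lb/h.

94.18 lb/h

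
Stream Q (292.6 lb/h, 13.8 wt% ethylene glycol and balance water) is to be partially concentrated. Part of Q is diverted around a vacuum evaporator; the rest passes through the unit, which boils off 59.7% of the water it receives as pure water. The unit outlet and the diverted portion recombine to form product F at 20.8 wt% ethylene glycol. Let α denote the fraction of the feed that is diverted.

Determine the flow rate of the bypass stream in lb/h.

101.3 lb/h

All 292.6×0.138 = 40.379 lb/h of ethylene glycol reaches F, so F = 40.379/0.208 = 194.13 lb/h and vapour = 98.471 lb/h.
The evaporator receives (1−α)·292.6 of feed at 0.862 water and removes 0.597 of that water:
0.597×0.862×(1−α)×292.6 = 98.471
(1−α) = 98.471/150.58 = 0.6540;  α = 0.3460.
Bypass flow = 0.3460×292.6 = 101.25 lb/h.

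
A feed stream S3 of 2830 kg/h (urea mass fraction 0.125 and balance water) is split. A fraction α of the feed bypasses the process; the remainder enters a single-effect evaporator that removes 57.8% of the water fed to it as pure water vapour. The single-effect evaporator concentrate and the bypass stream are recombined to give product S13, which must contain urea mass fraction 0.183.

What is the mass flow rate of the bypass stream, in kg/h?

1057 kg/h

All 2830×0.125 = 353.75 kg/h of urea reaches S13, so S13 = 353.75/0.183 = 1933.1 kg/h and vapour = 896.94 kg/h.
The evaporator receives (1−α)·2830 of feed at 0.875 water and removes 0.578 of that water:
0.578×0.875×(1−α)×2830 = 896.94
(1−α) = 896.94/1431.3 = 0.6267;  α = 0.3733.
Bypass flow = 0.3733×2830 = 1056.5 kg/h.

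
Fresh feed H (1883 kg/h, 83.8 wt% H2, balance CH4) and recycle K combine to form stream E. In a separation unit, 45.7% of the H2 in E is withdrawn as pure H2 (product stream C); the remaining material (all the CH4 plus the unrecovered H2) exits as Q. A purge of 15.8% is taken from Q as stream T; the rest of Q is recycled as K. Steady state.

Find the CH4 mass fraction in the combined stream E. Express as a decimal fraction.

0.399

CH4 enters only via H and leaves only via the purge: 1883×0.162 = 0.158×(CH4 in Q), and the separation unit passes all CH4, so CH4 in E = CH4 in Q = 1930.7 kg/h.
H2 in E: m_A = 1883×0.838 + (1−0.158)·(1−0.457)·m_A, so m_A = 1578/0.5428 = 2907.1 kg/h.
E = 2907.1 + 1930.7 = 4837.8 kg/h.
CH4 fraction in E = 1930.7/4837.8 = 0.399.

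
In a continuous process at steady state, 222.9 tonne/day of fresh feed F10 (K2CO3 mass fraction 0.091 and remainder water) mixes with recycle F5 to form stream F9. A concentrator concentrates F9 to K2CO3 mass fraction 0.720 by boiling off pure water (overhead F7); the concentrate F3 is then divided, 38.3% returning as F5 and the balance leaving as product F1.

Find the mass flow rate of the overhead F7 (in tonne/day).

Overall K2CO3 balance (none leaves overhead): K2CO3 in fresh feed = K2CO3 in product, i.e. 222.9×0.091 = (1−0.383)·F3·0.720.
F3 = 20.284/(0.720×0.617) = 45.66 tonne/day.
Recycle F5 = 0.383×45.66 = 17.488 tonne/day.
Combined feed F9 = 222.9 + 17.488 = 240.39 tonne/day.
Overhead F7 = F9 − F3 = 240.39 − 45.66 = 194.73 tonne/day.

194.7 tonne/day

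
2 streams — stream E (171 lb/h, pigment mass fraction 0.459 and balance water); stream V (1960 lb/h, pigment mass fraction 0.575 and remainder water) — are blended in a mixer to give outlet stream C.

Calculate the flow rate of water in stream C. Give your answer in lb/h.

water out = water in = 171×0.541 + 1960×0.425 = 925.51 lb/h.

925.5 lb/h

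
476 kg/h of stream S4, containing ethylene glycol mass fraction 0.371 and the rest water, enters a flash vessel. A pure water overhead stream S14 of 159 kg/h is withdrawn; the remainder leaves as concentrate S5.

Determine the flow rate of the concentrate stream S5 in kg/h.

Concentrate = 476 − 159 = 317 kg/h.

317 kg/h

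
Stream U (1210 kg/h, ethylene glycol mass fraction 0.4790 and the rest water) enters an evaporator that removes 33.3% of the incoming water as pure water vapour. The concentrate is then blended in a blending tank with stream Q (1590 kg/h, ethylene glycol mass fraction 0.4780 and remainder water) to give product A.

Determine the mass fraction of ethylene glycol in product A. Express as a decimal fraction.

Vapour removed = 0.333×0.521×1210 = 209.93 kg/h; concentrate = 1000.1 kg/h.
ethylene glycol reaching the mixer = 579.59 (from concentrate) + 1590×0.478 = 1339.6 kg/h.
Product flow = 1000.1 + 1590 = 2590.1 kg/h; ethylene glycol fraction = 0.5172.

0.5172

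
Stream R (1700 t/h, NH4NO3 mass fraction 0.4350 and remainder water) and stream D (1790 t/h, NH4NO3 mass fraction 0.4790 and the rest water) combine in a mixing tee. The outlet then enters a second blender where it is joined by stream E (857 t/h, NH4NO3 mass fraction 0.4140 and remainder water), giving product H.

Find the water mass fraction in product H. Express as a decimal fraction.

Overall, product flow = 4347 t/h.
water in = 1700×0.565 + 1790×0.521 + 857×0.586 = 2395.3 t/h.
water fraction in H = 0.5510.

0.5510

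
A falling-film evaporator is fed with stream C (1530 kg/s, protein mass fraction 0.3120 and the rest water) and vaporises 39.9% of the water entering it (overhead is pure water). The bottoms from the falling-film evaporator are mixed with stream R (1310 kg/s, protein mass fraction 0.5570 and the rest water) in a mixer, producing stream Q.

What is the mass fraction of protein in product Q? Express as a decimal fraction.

Vapour removed = 0.399×0.688×1530 = 420 kg/s; concentrate = 1110 kg/s.
protein reaching the mixer = 477.36 (from concentrate) + 1310×0.557 = 1207 kg/s.
Product flow = 1110 + 1310 = 2420 kg/s; protein fraction = 0.4988.

0.4988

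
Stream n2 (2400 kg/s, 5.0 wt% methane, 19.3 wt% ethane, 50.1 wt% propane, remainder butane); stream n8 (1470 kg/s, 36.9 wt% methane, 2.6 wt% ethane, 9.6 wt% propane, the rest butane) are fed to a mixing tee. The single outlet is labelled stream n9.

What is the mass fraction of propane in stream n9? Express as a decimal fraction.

Total flow out = 2400 + 1470 = 3870 kg/s.
propane in = 2400×0.501 + 1470×0.096 = 1343.5 kg/s.
propane mass fraction in n9 = 1343.5/3870 = 0.347.

0.347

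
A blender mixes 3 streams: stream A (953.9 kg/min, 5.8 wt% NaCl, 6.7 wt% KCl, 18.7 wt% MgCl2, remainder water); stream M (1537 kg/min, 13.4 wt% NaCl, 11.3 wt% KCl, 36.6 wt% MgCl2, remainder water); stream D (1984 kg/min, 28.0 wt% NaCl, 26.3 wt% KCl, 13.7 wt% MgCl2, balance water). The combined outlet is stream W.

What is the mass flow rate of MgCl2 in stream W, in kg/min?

1013 kg/min

MgCl2 out = MgCl2 in = 953.9×0.187 + 1537×0.366 + 1984×0.137 = 1012.7 kg/min.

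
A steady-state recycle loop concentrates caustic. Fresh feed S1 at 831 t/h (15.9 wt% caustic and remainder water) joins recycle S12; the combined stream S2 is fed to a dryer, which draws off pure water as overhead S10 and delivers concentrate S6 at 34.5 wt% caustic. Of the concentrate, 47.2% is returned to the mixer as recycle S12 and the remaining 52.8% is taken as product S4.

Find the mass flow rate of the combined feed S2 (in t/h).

1173 t/h

Overall caustic balance (none leaves overhead): caustic in fresh feed = caustic in product, i.e. 831×0.159 = (1−0.472)·S6·0.345.
S6 = 132.13/(0.345×0.528) = 725.35 t/h.
Recycle S12 = 0.472×725.35 = 342.36 t/h.
Combined feed S2 = 831 + 342.36 = 1173.4 t/h.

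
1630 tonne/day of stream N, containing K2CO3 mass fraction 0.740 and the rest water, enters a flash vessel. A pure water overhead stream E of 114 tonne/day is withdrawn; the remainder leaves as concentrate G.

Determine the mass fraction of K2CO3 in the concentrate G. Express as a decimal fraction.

0.796

K2CO3 is not removed: 1630×0.740 = 1206.2 tonne/day of K2CO3 enters G.
Concentrate = 1630 − 114 = 1516 tonne/day.
Mass fraction = 1206.2/1516 = 0.796.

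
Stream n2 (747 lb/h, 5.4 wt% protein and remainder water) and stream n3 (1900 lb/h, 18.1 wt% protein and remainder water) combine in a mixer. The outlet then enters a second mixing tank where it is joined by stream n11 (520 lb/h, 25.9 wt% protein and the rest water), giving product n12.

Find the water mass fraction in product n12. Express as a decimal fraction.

0.8361

Overall, product flow = 3167 lb/h.
water in = 747×0.946 + 1900×0.819 + 520×0.741 = 2648.1 lb/h.
water fraction in n12 = 0.8361.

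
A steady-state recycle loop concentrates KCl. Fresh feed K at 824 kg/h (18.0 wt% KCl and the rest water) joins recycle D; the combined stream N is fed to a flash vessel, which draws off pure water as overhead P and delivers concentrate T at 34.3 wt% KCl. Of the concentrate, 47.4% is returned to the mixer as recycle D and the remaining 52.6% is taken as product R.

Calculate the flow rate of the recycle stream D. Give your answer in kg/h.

389.7 kg/h

Overall KCl balance (none leaves overhead): KCl in fresh feed = KCl in product, i.e. 824×0.180 = (1−0.474)·T·0.343.
T = 148.32/(0.343×0.526) = 822.09 kg/h.
Recycle D = 0.474×822.09 = 389.67 kg/h.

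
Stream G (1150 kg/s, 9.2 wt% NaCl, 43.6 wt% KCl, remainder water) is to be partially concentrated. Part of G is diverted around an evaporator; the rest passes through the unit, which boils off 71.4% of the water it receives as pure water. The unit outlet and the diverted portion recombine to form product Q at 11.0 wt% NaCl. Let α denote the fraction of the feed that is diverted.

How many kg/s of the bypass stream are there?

All 1150×0.092 = 105.8 kg/s of NaCl reaches Q, so Q = 105.8/0.110 = 961.82 kg/s and vapour = 188.18 kg/s.
The evaporator receives (1−α)·1150 of feed at 0.472 water and removes 0.714 of that water:
0.714×0.472×(1−α)×1150 = 188.18
(1−α) = 188.18/387.56 = 0.4856;  α = 0.5144.
Bypass flow = 0.5144×1150 = 591.61 kg/s.

591.6 kg/s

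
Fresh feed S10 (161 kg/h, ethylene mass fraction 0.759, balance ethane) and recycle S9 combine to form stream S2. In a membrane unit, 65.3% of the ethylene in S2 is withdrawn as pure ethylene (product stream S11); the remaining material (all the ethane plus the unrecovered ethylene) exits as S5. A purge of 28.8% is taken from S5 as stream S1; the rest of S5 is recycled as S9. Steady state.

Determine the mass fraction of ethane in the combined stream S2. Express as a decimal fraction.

0.454

ethane enters only via S10 and leaves only via the purge: 161×0.241 = 0.288×(ethane in S5), and the membrane unit passes all ethane, so ethane in S2 = ethane in S5 = 134.73 kg/h.
ethylene in S2: m_A = 161×0.759 + (1−0.288)·(1−0.653)·m_A, so m_A = 122.2/0.7529 = 162.3 kg/h.
S2 = 162.3 + 134.73 = 297.02 kg/h.
ethane fraction in S2 = 134.73/297.02 = 0.454.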